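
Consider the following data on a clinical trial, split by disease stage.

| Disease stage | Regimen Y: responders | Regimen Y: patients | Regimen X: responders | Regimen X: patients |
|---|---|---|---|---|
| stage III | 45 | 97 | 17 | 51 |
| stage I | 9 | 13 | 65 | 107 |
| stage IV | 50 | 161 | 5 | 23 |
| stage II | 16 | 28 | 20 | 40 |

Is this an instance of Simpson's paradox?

Stage III: Regimen Y 45/97 = 46.4%, Regimen X 17/51 = 33.3% → Regimen Y
Stage I: Regimen Y 9/13 = 69.2%, Regimen X 65/107 = 60.7% → Regimen Y
Stage IV: Regimen Y 50/161 = 31.1%, Regimen X 5/23 = 21.7% → Regimen Y
Stage II: Regimen Y 16/28 = 57.1%, Regimen X 20/40 = 50.0% → Regimen Y
Overall: Regimen Y 120/299 = 40.1%, Regimen X 107/221 = 48.4% → Regimen X
Regimen Y wins each disease group but Regimen X wins overall — the comparison reverses. Regimen Y's patients skew toward stage IV, which has a lower base rate.

Yes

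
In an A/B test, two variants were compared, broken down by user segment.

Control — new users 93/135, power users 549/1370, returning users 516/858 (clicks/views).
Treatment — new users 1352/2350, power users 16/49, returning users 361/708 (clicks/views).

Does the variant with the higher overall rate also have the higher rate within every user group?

New users: Control 93/135 = 68.9%, Treatment 1352/2350 = 57.5% → Control
Power users: Control 549/1370 = 40.1%, Treatment 16/49 = 32.7% → Control
Returning users: Control 516/858 = 60.1%, Treatment 361/708 = 51.0% → Control
Overall: Control 1158/2363 = 49.0%, Treatment 1729/3107 = 55.6% → Treatment
Control wins each user group but Treatment wins overall — the comparison reverses. Control's views skew toward power users, which has a lower base rate.

No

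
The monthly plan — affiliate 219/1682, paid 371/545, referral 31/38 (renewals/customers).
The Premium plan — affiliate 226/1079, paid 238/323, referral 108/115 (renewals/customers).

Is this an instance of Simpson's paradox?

No

Affiliate: the monthly plan 219/1682 = 13.0%, the Premium plan 226/1079 = 20.9% → the Premium plan
Paid: the monthly plan 371/545 = 68.1%, the Premium plan 238/323 = 73.7% → the Premium plan
Referral: the monthly plan 31/38 = 81.6%, the Premium plan 108/115 = 93.9% → the Premium plan
Overall: the monthly plan 621/2265 = 27.4%, the Premium plan 572/1517 = 37.7% → the Premium plan
The Premium plan wins overall and in every signup group — no reversal.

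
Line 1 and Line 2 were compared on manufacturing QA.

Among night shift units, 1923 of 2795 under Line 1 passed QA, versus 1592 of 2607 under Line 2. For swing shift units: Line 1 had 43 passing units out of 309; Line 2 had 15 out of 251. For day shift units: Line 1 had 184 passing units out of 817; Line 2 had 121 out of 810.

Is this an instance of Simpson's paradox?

No

Night shift: Line 1 1923/2795 = 68.8%, Line 2 1592/2607 = 61.1% → Line 1
Swing shift: Line 1 43/309 = 13.9%, Line 2 15/251 = 6.0% → Line 1
Day shift: Line 1 184/817 = 22.5%, Line 2 121/810 = 14.9% → Line 1
Overall: Line 1 2150/3921 = 54.8%, Line 2 1728/3668 = 47.1% → Line 1
Line 1 wins overall and in every shift group — no reversal.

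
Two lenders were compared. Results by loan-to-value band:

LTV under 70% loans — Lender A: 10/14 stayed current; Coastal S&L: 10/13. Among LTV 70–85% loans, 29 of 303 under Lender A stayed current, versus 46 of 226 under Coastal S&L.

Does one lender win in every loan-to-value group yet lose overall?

LTV under 70%: Lender A 10/14 = 71.4%, Coastal S&L 10/13 = 76.9% → Coastal S&L
LTV 70–85%: Lender A 29/303 = 9.6%, Coastal S&L 46/226 = 20.4% → Coastal S&L
Overall: Lender A 39/317 = 12.3%, Coastal S&L 56/239 = 23.4% → Coastal S&L
Coastal S&L wins overall and in every loan-to-value group — no reversal.

No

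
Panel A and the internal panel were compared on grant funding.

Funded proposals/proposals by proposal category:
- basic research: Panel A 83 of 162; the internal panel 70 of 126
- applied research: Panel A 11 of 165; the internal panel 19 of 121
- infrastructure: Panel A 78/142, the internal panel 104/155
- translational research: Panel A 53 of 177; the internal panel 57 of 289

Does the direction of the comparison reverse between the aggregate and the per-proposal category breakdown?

Basic research: Panel A 83/162 = 51.2%, the internal panel 70/126 = 55.6% → the internal panel
Applied research: Panel A 11/165 = 6.7%, the internal panel 19/121 = 15.7% → the internal panel
Infrastructure: Panel A 78/142 = 54.9%, the internal panel 104/155 = 67.1% → the internal panel
Translational research: Panel A 53/177 = 29.9%, the internal panel 57/289 = 19.7% → Panel A
Overall: Panel A 225/646 = 34.8%, the internal panel 250/691 = 36.2% → the internal panel
Neither sweeps: Panel A wins 1 of 4 groups, the internal panel wins 3. The internal panel wins overall but not every group — no Simpson reversal.

No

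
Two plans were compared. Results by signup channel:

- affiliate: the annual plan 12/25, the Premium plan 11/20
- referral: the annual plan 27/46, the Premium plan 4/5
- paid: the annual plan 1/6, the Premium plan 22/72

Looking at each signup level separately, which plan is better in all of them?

the Premium plan

Affiliate: the annual plan 12/25 = 48.0%, the Premium plan 11/20 = 55.0% → the Premium plan
Referral: the annual plan 27/46 = 58.7%, the Premium plan 4/5 = 80.0% → the Premium plan
Paid: the annual plan 1/6 = 16.7%, the Premium plan 22/72 = 30.6% → the Premium plan
The Premium plan has the higher rate in all 3 groups.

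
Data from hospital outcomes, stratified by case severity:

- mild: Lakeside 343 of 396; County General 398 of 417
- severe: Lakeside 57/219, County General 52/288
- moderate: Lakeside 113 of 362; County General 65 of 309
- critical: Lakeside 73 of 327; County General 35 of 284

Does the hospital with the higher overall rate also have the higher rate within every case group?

No

Mild: Lakeside 343/396 = 86.6%, County General 398/417 = 95.4% → County General
Severe: Lakeside 57/219 = 26.0%, County General 52/288 = 18.1% → Lakeside
Moderate: Lakeside 113/362 = 31.2%, County General 65/309 = 21.0% → Lakeside
Critical: Lakeside 73/327 = 22.3%, County General 35/284 = 12.3% → Lakeside
Overall: Lakeside 586/1304 = 44.9%, County General 550/1298 = 42.4% → Lakeside
Neither sweeps: Lakeside wins 3 of 4 groups, County General wins 1. Lakeside wins overall but not every group — no Simpson reversal.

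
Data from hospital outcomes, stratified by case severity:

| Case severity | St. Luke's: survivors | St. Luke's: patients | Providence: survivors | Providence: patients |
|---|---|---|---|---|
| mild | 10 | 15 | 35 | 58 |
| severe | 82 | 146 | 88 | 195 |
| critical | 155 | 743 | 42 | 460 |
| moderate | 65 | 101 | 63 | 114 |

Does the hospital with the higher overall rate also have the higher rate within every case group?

Yes

Mild: St. Luke's 10/15 = 66.7%, Providence 35/58 = 60.3% → St. Luke's
Severe: St. Luke's 82/146 = 56.2%, Providence 88/195 = 45.1% → St. Luke's
Critical: St. Luke's 155/743 = 20.9%, Providence 42/460 = 9.1% → St. Luke's
Moderate: St. Luke's 65/101 = 64.4%, Providence 63/114 = 55.3% → St. Luke's
Overall: St. Luke's 312/1005 = 31.0%, Providence 228/827 = 27.6% → St. Luke's
St. Luke's wins overall and in every case group — no reversal.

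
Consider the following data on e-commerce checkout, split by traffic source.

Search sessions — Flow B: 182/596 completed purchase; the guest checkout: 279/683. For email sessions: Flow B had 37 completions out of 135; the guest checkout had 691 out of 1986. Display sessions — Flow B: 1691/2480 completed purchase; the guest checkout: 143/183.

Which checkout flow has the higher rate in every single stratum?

the guest checkout

Search: Flow B 182/596 = 30.5%, the guest checkout 279/683 = 40.8% → the guest checkout
Email: Flow B 37/135 = 27.4%, the guest checkout 691/1986 = 34.8% → the guest checkout
Display: Flow B 1691/2480 = 68.2%, the guest checkout 143/183 = 78.1% → the guest checkout
The guest checkout has the higher rate in all 3 groups.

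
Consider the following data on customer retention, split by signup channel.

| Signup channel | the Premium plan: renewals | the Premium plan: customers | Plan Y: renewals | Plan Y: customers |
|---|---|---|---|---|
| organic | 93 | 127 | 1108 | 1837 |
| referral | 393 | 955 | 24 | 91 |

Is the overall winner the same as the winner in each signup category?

Organic: the Premium plan 93/127 = 73.2%, Plan Y 1108/1837 = 60.3% → the Premium plan
Referral: the Premium plan 393/955 = 41.2%, Plan Y 24/91 = 26.4% → the Premium plan
Overall: the Premium plan 486/1082 = 44.9%, Plan Y 1132/1928 = 58.7% → Plan Y
The Premium plan wins each signup group but Plan Y wins overall — the comparison reverses. The Premium plan's customers skew toward referral, which has a lower base rate.

No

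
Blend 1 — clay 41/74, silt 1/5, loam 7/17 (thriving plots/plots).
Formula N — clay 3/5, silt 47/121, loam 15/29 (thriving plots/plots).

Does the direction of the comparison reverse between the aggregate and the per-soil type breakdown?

Clay: Blend 1 41/74 = 55.4%, Formula N 3/5 = 60.0% → Formula N
Silt: Blend 1 1/5 = 20.0%, Formula N 47/121 = 38.8% → Formula N
Loam: Blend 1 7/17 = 41.2%, Formula N 15/29 = 51.7% → Formula N
Overall: Blend 1 49/96 = 51.0%, Formula N 65/155 = 41.9% → Blend 1
Formula N wins each soil group but Blend 1 wins overall — the comparison reverses. Formula N's plots skew toward silt, which has a lower base rate.

Yes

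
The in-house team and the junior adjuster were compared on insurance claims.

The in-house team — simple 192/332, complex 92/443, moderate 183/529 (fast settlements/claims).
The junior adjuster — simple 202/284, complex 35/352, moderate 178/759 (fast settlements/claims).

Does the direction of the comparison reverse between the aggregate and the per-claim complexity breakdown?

Simple: the in-house team 192/332 = 57.8%, the junior adjuster 202/284 = 71.1% → the junior adjuster
Complex: the in-house team 92/443 = 20.8%, the junior adjuster 35/352 = 9.9% → the in-house team
Moderate: the in-house team 183/529 = 34.6%, the junior adjuster 178/759 = 23.5% → the in-house team
Overall: the in-house team 467/1304 = 35.8%, the junior adjuster 415/1395 = 29.7% → the in-house team
Neither sweeps: the in-house team wins 2 of 3 groups, the junior adjuster wins 1. The in-house team wins overall but not every group — no Simpson reversal.

No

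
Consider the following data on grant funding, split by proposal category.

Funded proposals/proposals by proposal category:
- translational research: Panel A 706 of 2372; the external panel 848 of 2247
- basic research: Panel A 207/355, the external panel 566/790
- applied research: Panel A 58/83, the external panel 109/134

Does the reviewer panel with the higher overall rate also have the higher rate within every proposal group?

Yes

Translational research: Panel A 706/2372 = 29.8%, the external panel 848/2247 = 37.7% → the external panel
Basic research: Panel A 207/355 = 58.3%, the external panel 566/790 = 71.6% → the external panel
Applied research: Panel A 58/83 = 69.9%, the external panel 109/134 = 81.3% → the external panel
Overall: Panel A 971/2810 = 34.6%, the external panel 1523/3171 = 48.0% → the external panel
The external panel wins overall and in every proposal group — no reversal.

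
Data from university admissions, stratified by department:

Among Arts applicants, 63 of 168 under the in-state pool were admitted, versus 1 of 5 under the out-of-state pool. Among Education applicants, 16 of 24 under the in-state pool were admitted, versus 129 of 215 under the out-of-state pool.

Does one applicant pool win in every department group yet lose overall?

Arts: the in-state pool 63/168 = 37.5%, the out-of-state pool 1/5 = 20.0% → the in-state pool
Education: the in-state pool 16/24 = 66.7%, the out-of-state pool 129/215 = 60.0% → the in-state pool
Overall: the in-state pool 79/192 = 41.1%, the out-of-state pool 130/220 = 59.1% → the out-of-state pool
The in-state pool wins each department group but the out-of-state pool wins overall — the comparison reverses. The in-state pool's applicants skew toward Arts, which has a lower base rate.

Yes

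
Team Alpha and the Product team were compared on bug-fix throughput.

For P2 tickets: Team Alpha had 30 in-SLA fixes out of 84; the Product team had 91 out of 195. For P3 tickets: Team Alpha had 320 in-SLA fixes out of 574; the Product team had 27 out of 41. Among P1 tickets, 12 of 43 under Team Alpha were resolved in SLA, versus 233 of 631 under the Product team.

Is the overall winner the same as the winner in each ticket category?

No

P2: Team Alpha 30/84 = 35.7%, the Product team 91/195 = 46.7% → the Product team
P3: Team Alpha 320/574 = 55.7%, the Product team 27/41 = 65.9% → the Product team
P1: Team Alpha 12/43 = 27.9%, the Product team 233/631 = 36.9% → the Product team
Overall: Team Alpha 362/701 = 51.6%, the Product team 351/867 = 40.5% → Team Alpha
The Product team wins each ticket group but Team Alpha wins overall — the comparison reverses. The Product team's tickets skew toward P1, which has a lower base rate.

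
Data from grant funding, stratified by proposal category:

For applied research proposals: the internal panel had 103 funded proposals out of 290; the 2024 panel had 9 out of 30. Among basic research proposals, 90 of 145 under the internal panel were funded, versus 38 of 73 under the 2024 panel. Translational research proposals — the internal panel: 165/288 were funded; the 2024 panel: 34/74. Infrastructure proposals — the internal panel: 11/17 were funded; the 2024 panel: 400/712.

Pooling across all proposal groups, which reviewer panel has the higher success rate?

Applied research: the internal panel 103/290 = 35.5%, the 2024 panel 9/30 = 30.0% → the internal panel
Basic research: the internal panel 90/145 = 62.1%, the 2024 panel 38/73 = 52.1% → the internal panel
Translational research: the internal panel 165/288 = 57.3%, the 2024 panel 34/74 = 45.9% → the internal panel
Infrastructure: the internal panel 11/17 = 64.7%, the 2024 panel 400/712 = 56.2% → the internal panel
Overall: the internal panel 369/740 = 49.9%, the 2024 panel 481/889 = 54.1% → the 2024 panel
(The internal panel wins every proposal group but the 2024 panel wins overall — the internal panel's proposals skew toward the low-rate applied research group.)

the 2024 panel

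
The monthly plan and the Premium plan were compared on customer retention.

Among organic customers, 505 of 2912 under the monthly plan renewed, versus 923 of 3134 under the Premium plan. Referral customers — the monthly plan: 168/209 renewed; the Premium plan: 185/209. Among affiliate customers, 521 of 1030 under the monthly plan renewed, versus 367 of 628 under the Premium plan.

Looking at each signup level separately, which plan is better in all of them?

Organic: the monthly plan 505/2912 = 17.3%, the Premium plan 923/3134 = 29.5% → the Premium plan
Referral: the monthly plan 168/209 = 80.4%, the Premium plan 185/209 = 88.5% → the Premium plan
Affiliate: the monthly plan 521/1030 = 50.6%, the Premium plan 367/628 = 58.4% → the Premium plan
The Premium plan has the higher rate in all 3 groups.

the Premium plan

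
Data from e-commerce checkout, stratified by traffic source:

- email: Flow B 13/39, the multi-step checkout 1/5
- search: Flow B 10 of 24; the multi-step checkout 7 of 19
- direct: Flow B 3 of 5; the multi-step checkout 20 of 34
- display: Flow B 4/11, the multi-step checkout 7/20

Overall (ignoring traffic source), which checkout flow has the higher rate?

Email: Flow B 13/39 = 33.3%, the multi-step checkout 1/5 = 20.0% → Flow B
Search: Flow B 10/24 = 41.7%, the multi-step checkout 7/19 = 36.8% → Flow B
Direct: Flow B 3/5 = 60.0%, the multi-step checkout 20/34 = 58.8% → Flow B
Display: Flow B 4/11 = 36.4%, the multi-step checkout 7/20 = 35.0% → Flow B
Overall: Flow B 30/79 = 38.0%, the multi-step checkout 35/78 = 44.9% → the multi-step checkout
(Flow B wins every traffic group but the multi-step checkout wins overall — Flow B's sessions skew toward the low-rate email group.)

the multi-step checkout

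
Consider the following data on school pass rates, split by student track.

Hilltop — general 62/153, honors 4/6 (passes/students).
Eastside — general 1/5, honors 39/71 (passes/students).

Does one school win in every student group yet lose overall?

General: Hilltop 62/153 = 40.5%, Eastside 1/5 = 20.0% → Hilltop
Honors: Hilltop 4/6 = 66.7%, Eastside 39/71 = 54.9% → Hilltop
Overall: Hilltop 66/159 = 41.5%, Eastside 40/76 = 52.6% → Eastside
Hilltop wins each student group but Eastside wins overall — the comparison reverses. Hilltop's students skew toward general, which has a lower base rate.

Yes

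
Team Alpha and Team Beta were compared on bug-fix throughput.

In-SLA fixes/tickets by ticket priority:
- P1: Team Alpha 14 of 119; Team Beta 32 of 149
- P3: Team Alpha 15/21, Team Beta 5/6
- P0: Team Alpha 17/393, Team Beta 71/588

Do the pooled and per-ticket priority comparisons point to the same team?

P1: Team Alpha 14/119 = 11.8%, Team Beta 32/149 = 21.5% → Team Beta
P3: Team Alpha 15/21 = 71.4%, Team Beta 5/6 = 83.3% → Team Beta
P0: Team Alpha 17/393 = 4.3%, Team Beta 71/588 = 12.1% → Team Beta
Overall: Team Alpha 46/533 = 8.6%, Team Beta 108/743 = 14.5% → Team Beta
Team Beta wins overall and in every ticket group — no reversal.

Yes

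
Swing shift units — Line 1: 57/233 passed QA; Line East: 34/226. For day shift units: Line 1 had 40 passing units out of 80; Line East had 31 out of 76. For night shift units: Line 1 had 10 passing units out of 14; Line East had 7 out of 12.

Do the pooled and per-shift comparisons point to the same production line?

Swing shift: Line 1 57/233 = 24.5%, Line East 34/226 = 15.0% → Line 1
Day shift: Line 1 40/80 = 50.0%, Line East 31/76 = 40.8% → Line 1
Night shift: Line 1 10/14 = 71.4%, Line East 7/12 = 58.3% → Line 1
Overall: Line 1 107/327 = 32.7%, Line East 72/314 = 22.9% → Line 1
Line 1 wins overall and in every shift group — no reversal.

Yes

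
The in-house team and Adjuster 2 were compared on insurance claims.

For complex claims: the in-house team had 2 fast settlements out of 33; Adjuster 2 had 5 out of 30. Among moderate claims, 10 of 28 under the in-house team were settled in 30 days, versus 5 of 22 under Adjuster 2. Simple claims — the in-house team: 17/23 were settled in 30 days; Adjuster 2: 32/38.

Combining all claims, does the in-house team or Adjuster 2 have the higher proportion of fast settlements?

Complex: the in-house team 2/33 = 6.1%, Adjuster 2 5/30 = 16.7% → Adjuster 2
Moderate: the in-house team 10/28 = 35.7%, Adjuster 2 5/22 = 22.7% → the in-house team
Simple: the in-house team 17/23 = 73.9%, Adjuster 2 32/38 = 84.2% → Adjuster 2
Overall: the in-house team 29/84 = 34.5%, Adjuster 2 42/90 = 46.7% → Adjuster 2
(Neither sweeps every claim group, but Adjuster 2 has the higher pooled rate.)

Adjuster 2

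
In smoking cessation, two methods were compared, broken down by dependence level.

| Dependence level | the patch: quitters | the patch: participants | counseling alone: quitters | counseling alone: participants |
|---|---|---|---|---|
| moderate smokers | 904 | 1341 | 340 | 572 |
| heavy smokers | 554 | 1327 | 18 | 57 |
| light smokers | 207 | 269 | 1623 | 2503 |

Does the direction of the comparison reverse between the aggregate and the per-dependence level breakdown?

Yes

Moderate smokers: the patch 904/1341 = 67.4%, counseling alone 340/572 = 59.4% → the patch
Heavy smokers: the patch 554/1327 = 41.7%, counseling alone 18/57 = 31.6% → the patch
Light smokers: the patch 207/269 = 77.0%, counseling alone 1623/2503 = 64.8% → the patch
Overall: the patch 1665/2937 = 56.7%, counseling alone 1981/3132 = 63.3% → counseling alone
The patch wins each dependence group but counseling alone wins overall — the comparison reverses. The patch's participants skew toward heavy smokers, which has a lower base rate.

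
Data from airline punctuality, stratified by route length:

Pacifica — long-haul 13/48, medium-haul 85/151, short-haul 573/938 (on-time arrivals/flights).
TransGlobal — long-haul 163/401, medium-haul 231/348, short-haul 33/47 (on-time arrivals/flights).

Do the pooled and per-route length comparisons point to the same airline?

No

Long-haul: Pacifica 13/48 = 27.1%, TransGlobal 163/401 = 40.6% → TransGlobal
Medium-haul: Pacifica 85/151 = 56.3%, TransGlobal 231/348 = 66.4% → TransGlobal
Short-haul: Pacifica 573/938 = 61.1%, TransGlobal 33/47 = 70.2% → TransGlobal
Overall: Pacifica 671/1137 = 59.0%, TransGlobal 427/796 = 53.6% → Pacifica
TransGlobal wins each route group but Pacifica wins overall — the comparison reverses. TransGlobal's flights skew toward long-haul, which has a lower base rate.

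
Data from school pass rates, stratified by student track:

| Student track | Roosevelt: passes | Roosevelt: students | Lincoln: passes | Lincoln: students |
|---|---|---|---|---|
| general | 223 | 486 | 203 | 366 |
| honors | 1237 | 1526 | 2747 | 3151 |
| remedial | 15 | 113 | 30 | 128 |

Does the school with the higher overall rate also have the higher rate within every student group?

Yes

General: Roosevelt 223/486 = 45.9%, Lincoln 203/366 = 55.5% → Lincoln
Honors: Roosevelt 1237/1526 = 81.1%, Lincoln 2747/3151 = 87.2% → Lincoln
Remedial: Roosevelt 15/113 = 13.3%, Lincoln 30/128 = 23.4% → Lincoln
Overall: Roosevelt 1475/2125 = 69.4%, Lincoln 2980/3645 = 81.8% → Lincoln
Lincoln wins overall and in every student group — no reversal.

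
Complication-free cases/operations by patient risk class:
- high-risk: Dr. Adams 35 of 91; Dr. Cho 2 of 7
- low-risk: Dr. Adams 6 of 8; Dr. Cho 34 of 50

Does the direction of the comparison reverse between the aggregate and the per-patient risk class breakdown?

High-risk: Dr. Adams 35/91 = 38.5%, Dr. Cho 2/7 = 28.6% → Dr. Adams
Low-risk: Dr. Adams 6/8 = 75.0%, Dr. Cho 34/50 = 68.0% → Dr. Adams
Overall: Dr. Adams 41/99 = 41.4%, Dr. Cho 36/57 = 63.2% → Dr. Cho
Dr. Adams wins each patient risk group but Dr. Cho wins overall — the comparison reverses. Dr. Adams's operations skew toward high-risk, which has a lower base rate.

Yes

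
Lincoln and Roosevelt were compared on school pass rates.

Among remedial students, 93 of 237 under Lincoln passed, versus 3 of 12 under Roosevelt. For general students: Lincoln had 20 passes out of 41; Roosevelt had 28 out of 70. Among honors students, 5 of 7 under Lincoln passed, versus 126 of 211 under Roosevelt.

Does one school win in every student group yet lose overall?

Remedial: Lincoln 93/237 = 39.2%, Roosevelt 3/12 = 25.0% → Lincoln
General: Lincoln 20/41 = 48.8%, Roosevelt 28/70 = 40.0% → Lincoln
Honors: Lincoln 5/7 = 71.4%, Roosevelt 126/211 = 59.7% → Lincoln
Overall: Lincoln 118/285 = 41.4%, Roosevelt 157/293 = 53.6% → Roosevelt
Lincoln wins each student group but Roosevelt wins overall — the comparison reverses. Lincoln's students skew toward remedial, which has a lower base rate.

Yes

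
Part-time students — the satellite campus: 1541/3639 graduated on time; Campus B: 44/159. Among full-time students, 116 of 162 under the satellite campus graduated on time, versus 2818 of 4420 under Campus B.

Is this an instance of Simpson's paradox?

Part-time: the satellite campus 1541/3639 = 42.3%, Campus B 44/159 = 27.7% → the satellite campus
Full-time: the satellite campus 116/162 = 71.6%, Campus B 2818/4420 = 63.8% → the satellite campus
Overall: the satellite campus 1657/3801 = 43.6%, Campus B 2862/4579 = 62.5% → Campus B
The satellite campus wins each enrollment group but Campus B wins overall — the comparison reverses. The satellite campus's students skew toward part-time, which has a lower base rate.

Yes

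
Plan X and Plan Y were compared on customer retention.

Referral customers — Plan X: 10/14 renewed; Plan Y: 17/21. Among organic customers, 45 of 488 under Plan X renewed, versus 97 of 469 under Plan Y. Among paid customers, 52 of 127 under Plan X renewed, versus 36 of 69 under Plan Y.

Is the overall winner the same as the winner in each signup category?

Referral: Plan X 10/14 = 71.4%, Plan Y 17/21 = 81.0% → Plan Y
Organic: Plan X 45/488 = 9.2%, Plan Y 97/469 = 20.7% → Plan Y
Paid: Plan X 52/127 = 40.9%, Plan Y 36/69 = 52.2% → Plan Y
Overall: Plan X 107/629 = 17.0%, Plan Y 150/559 = 26.8% → Plan Y
Plan Y wins overall and in every signup group — no reversal.

Yes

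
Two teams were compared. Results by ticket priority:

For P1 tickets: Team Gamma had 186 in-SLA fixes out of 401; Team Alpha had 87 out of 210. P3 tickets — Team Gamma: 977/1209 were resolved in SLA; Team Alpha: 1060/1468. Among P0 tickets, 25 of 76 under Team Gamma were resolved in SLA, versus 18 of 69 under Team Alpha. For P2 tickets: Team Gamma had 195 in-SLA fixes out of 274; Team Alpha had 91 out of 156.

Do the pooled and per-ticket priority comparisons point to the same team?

Yes

P1: Team Gamma 186/401 = 46.4%, Team Alpha 87/210 = 41.4% → Team Gamma
P3: Team Gamma 977/1209 = 80.8%, Team Alpha 1060/1468 = 72.2% → Team Gamma
P0: Team Gamma 25/76 = 32.9%, Team Alpha 18/69 = 26.1% → Team Gamma
P2: Team Gamma 195/274 = 71.2%, Team Alpha 91/156 = 58.3% → Team Gamma
Overall: Team Gamma 1383/1960 = 70.6%, Team Alpha 1256/1903 = 66.0% → Team Gamma
Team Gamma wins overall and in every ticket group — no reversal.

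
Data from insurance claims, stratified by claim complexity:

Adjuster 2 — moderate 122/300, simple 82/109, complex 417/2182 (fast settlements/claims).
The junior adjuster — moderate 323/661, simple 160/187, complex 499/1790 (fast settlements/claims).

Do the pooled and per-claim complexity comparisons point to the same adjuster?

Moderate: Adjuster 2 122/300 = 40.7%, the junior adjuster 323/661 = 48.9% → the junior adjuster
Simple: Adjuster 2 82/109 = 75.2%, the junior adjuster 160/187 = 85.6% → the junior adjuster
Complex: Adjuster 2 417/2182 = 19.1%, the junior adjuster 499/1790 = 27.9% → the junior adjuster
Overall: Adjuster 2 621/2591 = 24.0%, the junior adjuster 982/2638 = 37.2% → the junior adjuster
The junior adjuster wins overall and in every claim group — no reversal.

Yes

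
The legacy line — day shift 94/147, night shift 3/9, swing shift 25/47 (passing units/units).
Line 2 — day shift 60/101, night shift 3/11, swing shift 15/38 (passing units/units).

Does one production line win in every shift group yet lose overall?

Day shift: the legacy line 94/147 = 63.9%, Line 2 60/101 = 59.4% → the legacy line
Night shift: the legacy line 3/9 = 33.3%, Line 2 3/11 = 27.3% → the legacy line
Swing shift: the legacy line 25/47 = 53.2%, Line 2 15/38 = 39.5% → the legacy line
Overall: the legacy line 122/203 = 60.1%, Line 2 78/150 = 52.0% → the legacy line
The legacy line wins overall and in every shift group — no reversal.

No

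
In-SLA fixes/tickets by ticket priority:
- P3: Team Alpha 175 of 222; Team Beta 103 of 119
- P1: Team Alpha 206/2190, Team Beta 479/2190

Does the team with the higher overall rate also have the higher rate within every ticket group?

P3: Team Alpha 175/222 = 78.8%, Team Beta 103/119 = 86.6% → Team Beta
P1: Team Alpha 206/2190 = 9.4%, Team Beta 479/2190 = 21.9% → Team Beta
Overall: Team Alpha 381/2412 = 15.8%, Team Beta 582/2309 = 25.2% → Team Beta
Team Beta wins overall and in every ticket group — no reversal.

Yes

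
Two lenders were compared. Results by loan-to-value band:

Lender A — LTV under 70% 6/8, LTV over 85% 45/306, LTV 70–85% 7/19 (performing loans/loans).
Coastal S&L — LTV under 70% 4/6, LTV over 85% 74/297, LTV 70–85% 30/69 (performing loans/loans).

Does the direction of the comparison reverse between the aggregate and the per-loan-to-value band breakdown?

LTV under 70%: Lender A 6/8 = 75.0%, Coastal S&L 4/6 = 66.7% → Lender A
LTV over 85%: Lender A 45/306 = 14.7%, Coastal S&L 74/297 = 24.9% → Coastal S&L
LTV 70–85%: Lender A 7/19 = 36.8%, Coastal S&L 30/69 = 43.5% → Coastal S&L
Overall: Lender A 58/333 = 17.4%, Coastal S&L 108/372 = 29.0% → Coastal S&L
Neither sweeps: Lender A wins 1 of 3 groups, Coastal S&L wins 2. Coastal S&L wins overall but not every group — no Simpson reversal.

No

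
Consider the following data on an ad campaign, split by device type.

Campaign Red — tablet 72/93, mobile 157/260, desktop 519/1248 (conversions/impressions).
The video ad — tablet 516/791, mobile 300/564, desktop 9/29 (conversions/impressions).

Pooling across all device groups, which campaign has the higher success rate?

Tablet: Campaign Red 72/93 = 77.4%, the video ad 516/791 = 65.2% → Campaign Red
Mobile: Campaign Red 157/260 = 60.4%, the video ad 300/564 = 53.2% → Campaign Red
Desktop: Campaign Red 519/1248 = 41.6%, the video ad 9/29 = 31.0% → Campaign Red
Overall: Campaign Red 748/1601 = 46.7%, the video ad 825/1384 = 59.6% → the video ad
(Campaign Red wins every device group but the video ad wins overall — Campaign Red's impressions skew toward the low-rate desktop group.)

the video ad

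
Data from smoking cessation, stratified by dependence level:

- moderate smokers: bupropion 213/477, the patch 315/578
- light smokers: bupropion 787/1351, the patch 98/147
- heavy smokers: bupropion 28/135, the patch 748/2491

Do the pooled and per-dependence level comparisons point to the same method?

Moderate smokers: bupropion 213/477 = 44.7%, the patch 315/578 = 54.5% → the patch
Light smokers: bupropion 787/1351 = 58.3%, the patch 98/147 = 66.7% → the patch
Heavy smokers: bupropion 28/135 = 20.7%, the patch 748/2491 = 30.0% → the patch
Overall: bupropion 1028/1963 = 52.4%, the patch 1161/3216 = 36.1% → bupropion
The patch wins each dependence group but bupropion wins overall — the comparison reverses. The patch's participants skew toward heavy smokers, which has a lower base rate.

No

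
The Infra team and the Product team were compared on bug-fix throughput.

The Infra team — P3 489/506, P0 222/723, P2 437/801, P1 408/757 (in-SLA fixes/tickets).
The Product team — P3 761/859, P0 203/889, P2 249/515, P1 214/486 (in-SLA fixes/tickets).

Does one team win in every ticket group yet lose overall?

P3: the Infra team 489/506 = 96.6%, the Product team 761/859 = 88.6% → the Infra team
P0: the Infra team 222/723 = 30.7%, the Product team 203/889 = 22.8% → the Infra team
P2: the Infra team 437/801 = 54.6%, the Product team 249/515 = 48.3% → the Infra team
P1: the Infra team 408/757 = 53.9%, the Product team 214/486 = 44.0% → the Infra team
Overall: the Infra team 1556/2787 = 55.8%, the Product team 1427/2749 = 51.9% → the Infra team
The Infra team wins overall and in every ticket group — no reversal.

No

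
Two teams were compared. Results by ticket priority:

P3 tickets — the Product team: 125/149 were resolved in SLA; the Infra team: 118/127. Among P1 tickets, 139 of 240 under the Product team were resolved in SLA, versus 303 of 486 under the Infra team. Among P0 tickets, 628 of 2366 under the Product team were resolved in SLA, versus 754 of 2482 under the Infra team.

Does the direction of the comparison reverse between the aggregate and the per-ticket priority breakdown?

No

P3: the Product team 125/149 = 83.9%, the Infra team 118/127 = 92.9% → the Infra team
P1: the Product team 139/240 = 57.9%, the Infra team 303/486 = 62.3% → the Infra team
P0: the Product team 628/2366 = 26.5%, the Infra team 754/2482 = 30.4% → the Infra team
Overall: the Product team 892/2755 = 32.4%, the Infra team 1175/3095 = 38.0% → the Infra team
The Infra team wins overall and in every ticket group — no reversal.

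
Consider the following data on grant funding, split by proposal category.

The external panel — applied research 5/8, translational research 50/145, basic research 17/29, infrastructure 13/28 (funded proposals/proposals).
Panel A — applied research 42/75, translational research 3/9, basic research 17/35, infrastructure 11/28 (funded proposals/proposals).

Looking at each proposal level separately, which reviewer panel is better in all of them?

the external panel

Applied research: the external panel 5/8 = 62.5%, Panel A 42/75 = 56.0% → the external panel
Translational research: the external panel 50/145 = 34.5%, Panel A 3/9 = 33.3% → the external panel
Basic research: the external panel 17/29 = 58.6%, Panel A 17/35 = 48.6% → the external panel
Infrastructure: the external panel 13/28 = 46.4%, Panel A 11/28 = 39.3% → the external panel
The external panel has the higher rate in all 4 groups.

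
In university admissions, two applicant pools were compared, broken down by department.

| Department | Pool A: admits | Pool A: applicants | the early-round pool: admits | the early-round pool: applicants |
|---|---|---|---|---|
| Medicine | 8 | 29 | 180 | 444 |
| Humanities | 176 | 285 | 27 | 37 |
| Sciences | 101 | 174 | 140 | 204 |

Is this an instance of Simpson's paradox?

Yes

Medicine: Pool A 8/29 = 27.6%, the early-round pool 180/444 = 40.5% → the early-round pool
Humanities: Pool A 176/285 = 61.8%, the early-round pool 27/37 = 73.0% → the early-round pool
Sciences: Pool A 101/174 = 58.0%, the early-round pool 140/204 = 68.6% → the early-round pool
Overall: Pool A 285/488 = 58.4%, the early-round pool 347/685 = 50.7% → Pool A
The early-round pool wins each department group but Pool A wins overall — the comparison reverses. The early-round pool's applicants skew toward Medicine, which has a lower base rate.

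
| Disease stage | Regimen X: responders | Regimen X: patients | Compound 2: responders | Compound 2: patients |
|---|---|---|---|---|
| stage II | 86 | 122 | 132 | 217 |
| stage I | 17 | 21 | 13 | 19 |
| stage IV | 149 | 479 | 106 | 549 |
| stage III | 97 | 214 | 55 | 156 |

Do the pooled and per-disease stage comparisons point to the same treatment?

Yes

Stage II: Regimen X 86/122 = 70.5%, Compound 2 132/217 = 60.8% → Regimen X
Stage I: Regimen X 17/21 = 81.0%, Compound 2 13/19 = 68.4% → Regimen X
Stage IV: Regimen X 149/479 = 31.1%, Compound 2 106/549 = 19.3% → Regimen X
Stage III: Regimen X 97/214 = 45.3%, Compound 2 55/156 = 35.3% → Regimen X
Overall: Regimen X 349/836 = 41.7%, Compound 2 306/941 = 32.5% → Regimen X
Regimen X wins overall and in every disease group — no reversal.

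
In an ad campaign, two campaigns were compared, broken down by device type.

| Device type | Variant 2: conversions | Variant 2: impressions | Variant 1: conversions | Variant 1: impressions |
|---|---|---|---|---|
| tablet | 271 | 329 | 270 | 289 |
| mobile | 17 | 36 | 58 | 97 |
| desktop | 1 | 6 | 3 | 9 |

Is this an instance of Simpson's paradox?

Tablet: Variant 2 271/329 = 82.4%, Variant 1 270/289 = 93.4% → Variant 1
Mobile: Variant 2 17/36 = 47.2%, Variant 1 58/97 = 59.8% → Variant 1
Desktop: Variant 2 1/6 = 16.7%, Variant 1 3/9 = 33.3% → Variant 1
Overall: Variant 2 289/371 = 77.9%, Variant 1 331/395 = 83.8% → Variant 1
Variant 1 wins overall and in every device group — no reversal.

No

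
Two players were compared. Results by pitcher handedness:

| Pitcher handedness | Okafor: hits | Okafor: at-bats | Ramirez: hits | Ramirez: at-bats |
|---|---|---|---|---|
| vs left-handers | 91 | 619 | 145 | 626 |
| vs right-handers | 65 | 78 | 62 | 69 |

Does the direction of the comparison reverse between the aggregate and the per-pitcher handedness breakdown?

Vs left-handers: Okafor 91/619 = 14.7%, Ramirez 145/626 = 23.2% → Ramirez
Vs right-handers: Okafor 65/78 = 83.3%, Ramirez 62/69 = 89.9% → Ramirez
Overall: Okafor 156/697 = 22.4%, Ramirez 207/695 = 29.8% → Ramirez
Ramirez wins overall and in every pitcher group — no reversal.

No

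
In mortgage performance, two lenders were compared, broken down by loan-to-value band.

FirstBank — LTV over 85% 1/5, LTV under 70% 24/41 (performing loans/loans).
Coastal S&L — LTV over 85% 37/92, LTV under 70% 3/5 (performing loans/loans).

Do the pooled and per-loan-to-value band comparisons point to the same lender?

LTV over 85%: FirstBank 1/5 = 20.0%, Coastal S&L 37/92 = 40.2% → Coastal S&L
LTV under 70%: FirstBank 24/41 = 58.5%, Coastal S&L 3/5 = 60.0% → Coastal S&L
Overall: FirstBank 25/46 = 54.3%, Coastal S&L 40/97 = 41.2% → FirstBank
Coastal S&L wins each loan-to-value group but FirstBank wins overall — the comparison reverses. Coastal S&L's loans skew toward LTV over 85%, which has a lower base rate.

No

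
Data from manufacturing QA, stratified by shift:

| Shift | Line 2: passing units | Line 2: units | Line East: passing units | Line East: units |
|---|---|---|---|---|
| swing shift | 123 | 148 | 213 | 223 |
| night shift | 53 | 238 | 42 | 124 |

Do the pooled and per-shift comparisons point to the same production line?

Swing shift: Line 2 123/148 = 83.1%, Line East 213/223 = 95.5% → Line East
Night shift: Line 2 53/238 = 22.3%, Line East 42/124 = 33.9% → Line East
Overall: Line 2 176/386 = 45.6%, Line East 255/347 = 73.5% → Line East
Line East wins overall and in every shift group — no reversal.

Yes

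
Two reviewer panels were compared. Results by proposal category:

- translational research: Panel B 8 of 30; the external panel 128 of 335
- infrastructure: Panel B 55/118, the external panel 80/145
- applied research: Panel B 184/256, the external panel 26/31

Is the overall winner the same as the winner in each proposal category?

No

Translational research: Panel B 8/30 = 26.7%, the external panel 128/335 = 38.2% → the external panel
Infrastructure: Panel B 55/118 = 46.6%, the external panel 80/145 = 55.2% → the external panel
Applied research: Panel B 184/256 = 71.9%, the external panel 26/31 = 83.9% → the external panel
Overall: Panel B 247/404 = 61.1%, the external panel 234/511 = 45.8% → Panel B
The external panel wins each proposal group but Panel B wins overall — the comparison reverses. The external panel's proposals skew toward translational research, which has a lower base rate.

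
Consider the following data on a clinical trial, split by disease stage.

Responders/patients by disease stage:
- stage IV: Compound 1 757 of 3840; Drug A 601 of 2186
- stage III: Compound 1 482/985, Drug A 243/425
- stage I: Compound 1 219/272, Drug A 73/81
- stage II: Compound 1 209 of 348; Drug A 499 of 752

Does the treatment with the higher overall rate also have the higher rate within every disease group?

Yes

Stage IV: Compound 1 757/3840 = 19.7%, Drug A 601/2186 = 27.5% → Drug A
Stage III: Compound 1 482/985 = 48.9%, Drug A 243/425 = 57.2% → Drug A
Stage I: Compound 1 219/272 = 80.5%, Drug A 73/81 = 90.1% → Drug A
Stage II: Compound 1 209/348 = 60.1%, Drug A 499/752 = 66.4% → Drug A
Overall: Compound 1 1667/5445 = 30.6%, Drug A 1416/3444 = 41.1% → Drug A
Drug A wins overall and in every disease group — no reversal.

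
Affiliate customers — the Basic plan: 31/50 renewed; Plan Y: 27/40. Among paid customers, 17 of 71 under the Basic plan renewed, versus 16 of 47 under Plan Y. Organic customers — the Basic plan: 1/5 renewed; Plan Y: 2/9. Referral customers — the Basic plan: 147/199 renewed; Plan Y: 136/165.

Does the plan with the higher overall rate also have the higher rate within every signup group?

Affiliate: the Basic plan 31/50 = 62.0%, Plan Y 27/40 = 67.5% → Plan Y
Paid: the Basic plan 17/71 = 23.9%, Plan Y 16/47 = 34.0% → Plan Y
Organic: the Basic plan 1/5 = 20.0%, Plan Y 2/9 = 22.2% → Plan Y
Referral: the Basic plan 147/199 = 73.9%, Plan Y 136/165 = 82.4% → Plan Y
Overall: the Basic plan 196/325 = 60.3%, Plan Y 181/261 = 69.3% → Plan Y
Plan Y wins overall and in every signup group — no reversal.

Yes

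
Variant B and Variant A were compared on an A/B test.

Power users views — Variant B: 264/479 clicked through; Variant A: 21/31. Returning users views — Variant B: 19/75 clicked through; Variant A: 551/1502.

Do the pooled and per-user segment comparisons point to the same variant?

No

Power users: Variant B 264/479 = 55.1%, Variant A 21/31 = 67.7% → Variant A
Returning users: Variant B 19/75 = 25.3%, Variant A 551/1502 = 36.7% → Variant A
Overall: Variant B 283/554 = 51.1%, Variant A 572/1533 = 37.3% → Variant B
Variant A wins each user group but Variant B wins overall — the comparison reverses. Variant A's views skew toward returning users, which has a lower base rate.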